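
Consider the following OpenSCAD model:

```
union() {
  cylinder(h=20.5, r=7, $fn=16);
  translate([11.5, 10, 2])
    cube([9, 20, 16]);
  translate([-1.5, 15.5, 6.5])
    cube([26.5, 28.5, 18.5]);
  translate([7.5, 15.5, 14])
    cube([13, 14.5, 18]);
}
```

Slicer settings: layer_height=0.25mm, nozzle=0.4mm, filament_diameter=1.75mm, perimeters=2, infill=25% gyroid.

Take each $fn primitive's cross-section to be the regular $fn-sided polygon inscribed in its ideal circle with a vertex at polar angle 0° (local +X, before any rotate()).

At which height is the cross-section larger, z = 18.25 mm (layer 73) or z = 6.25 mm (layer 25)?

Layer 73 (z = 18.25): the r=7 cylinder gives a regular 16-gon of circumradius 7 (constant along its height) (area = (16/2)·7.000²·sin(360°/16) = 150.01 mm²); the cube at (11.5, 10) is not intersected at this z (z outside [2, 18]); the cube at (-1.5, 15.5) is present — its section is the full 26.5×28.5 rectangle (area 755.25 mm²); the cube at (7.5, 15.5) (footprint 13×14.5) is included at this height (area 188.50 mm²); Taking the union: the regions partially overlap — summed areas 1093.76 mm² minus the doubly-counted overlap 188.50 mm² gives 905.26 mm² — area = 905.26 mm². So its area = 905.26 mm². Layer 25 (z = 6.25): the r=7 cylinder gives a regular 16-gon of circumradius 7 (constant along its height) (area = (16/2)·7.000²·sin(360°/16) = 150.01 mm²); the 9×20 cube at (11.5, 10) contributes its full rectangle (area 180.00 mm²); the cube at (-1.5, 15.5) is absent (z outside [6.5, 25]); the cube at (7.5, 15.5) is absent (z outside [14, 32]); Combining (union): the 2 present regions are separate (no shared area or edge), so areas and boundary lengths simply add and each stays a separate island — area = 330.01 mm². So its area = 330.01 mm². Layer 73 is larger (905.26 vs 330.01 mm²).

layer 73 (z = 18.25 mm)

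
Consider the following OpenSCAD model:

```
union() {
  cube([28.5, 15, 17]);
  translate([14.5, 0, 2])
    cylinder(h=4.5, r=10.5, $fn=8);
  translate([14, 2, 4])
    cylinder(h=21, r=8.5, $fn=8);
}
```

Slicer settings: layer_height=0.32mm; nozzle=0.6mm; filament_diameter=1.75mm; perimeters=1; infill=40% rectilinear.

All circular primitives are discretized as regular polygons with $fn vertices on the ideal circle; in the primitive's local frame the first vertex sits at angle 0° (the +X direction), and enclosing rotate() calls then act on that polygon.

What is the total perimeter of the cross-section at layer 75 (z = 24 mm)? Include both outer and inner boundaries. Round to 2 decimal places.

At z = 24 mm: the cube is absent (z outside [0, 17]); the cylinder at (14.5, 0) is absent (z outside [2, 6.5]); the cylinder at (14, 2): section is a regular 8-gon, circumradius r=8.5 (perimeter = 2·8·8.500·sin(180°/8) = 52.04 mm); Combining (union): only the r=8.5 cylinder at (14, 2) is present, so the union is just that shape — boundary = 52.04 mm. Overall, the cross-section is a single solid region. Total boundary length (outer) = 52.04 mm.

52.04 mm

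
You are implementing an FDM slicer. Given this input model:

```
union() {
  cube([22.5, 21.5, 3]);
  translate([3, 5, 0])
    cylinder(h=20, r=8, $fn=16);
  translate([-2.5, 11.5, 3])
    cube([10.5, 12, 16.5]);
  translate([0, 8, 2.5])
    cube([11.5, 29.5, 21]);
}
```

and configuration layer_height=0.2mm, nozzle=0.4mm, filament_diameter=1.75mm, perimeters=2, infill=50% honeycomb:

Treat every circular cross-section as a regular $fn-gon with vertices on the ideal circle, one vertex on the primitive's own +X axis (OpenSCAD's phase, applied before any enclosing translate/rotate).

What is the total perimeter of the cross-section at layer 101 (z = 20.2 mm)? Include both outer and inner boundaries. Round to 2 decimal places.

82.00 mm

At z = 20.2 mm: the cube is absent (z outside [0, 3]); the cylinder at (3, 5) is absent (z outside [0, 20]); the cube at (-2.5, 11.5) is not intersected at this z (z outside [3, 19.5]); the 11.5×29.5 cube at (0, 8) contributes its full rectangle (perimeter 82.00 mm); Merging all regions: only the 11.5×29.5 cube at (0, 8) is present, so the union is just that shape — boundary = 82.00 mm. Overall, the cross-section is a single solid region. Total boundary length (outer) = 82.00 mm.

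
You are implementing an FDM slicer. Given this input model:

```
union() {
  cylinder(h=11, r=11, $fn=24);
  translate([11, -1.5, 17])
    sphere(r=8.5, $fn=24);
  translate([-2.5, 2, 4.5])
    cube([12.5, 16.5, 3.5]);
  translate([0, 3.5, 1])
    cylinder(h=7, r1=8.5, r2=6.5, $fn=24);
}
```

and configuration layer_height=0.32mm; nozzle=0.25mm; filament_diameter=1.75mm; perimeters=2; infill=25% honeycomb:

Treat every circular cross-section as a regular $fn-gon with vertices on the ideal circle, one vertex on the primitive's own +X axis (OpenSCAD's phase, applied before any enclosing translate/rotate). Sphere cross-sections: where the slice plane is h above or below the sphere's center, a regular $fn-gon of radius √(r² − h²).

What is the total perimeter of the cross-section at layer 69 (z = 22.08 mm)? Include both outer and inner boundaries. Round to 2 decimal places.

At z = 22.08 mm: the cylinder does not reach this height (z outside [0, 11]); the sphere at (11, -1.5): section is a regular 24-gon, circumradius = √(r²−h²) = √(8.5²−5.08²) = 6.815 (perimeter = 2·24·6.815·sin(180°/24) = 42.70 mm); the cube at (-2.5, 2) is not intersected at this z (z outside [4.5, 8]); the cone at (0, 3.5) is not intersected at this z (z outside [1, 8]); Merging all regions: only the r=8.5 sphere at (11, -1.5) is present, so the union is just that shape — boundary = 42.70 mm. Overall, the cross-section is a single solid region. Total boundary length (outer) = 42.70 mm.

42.70 mm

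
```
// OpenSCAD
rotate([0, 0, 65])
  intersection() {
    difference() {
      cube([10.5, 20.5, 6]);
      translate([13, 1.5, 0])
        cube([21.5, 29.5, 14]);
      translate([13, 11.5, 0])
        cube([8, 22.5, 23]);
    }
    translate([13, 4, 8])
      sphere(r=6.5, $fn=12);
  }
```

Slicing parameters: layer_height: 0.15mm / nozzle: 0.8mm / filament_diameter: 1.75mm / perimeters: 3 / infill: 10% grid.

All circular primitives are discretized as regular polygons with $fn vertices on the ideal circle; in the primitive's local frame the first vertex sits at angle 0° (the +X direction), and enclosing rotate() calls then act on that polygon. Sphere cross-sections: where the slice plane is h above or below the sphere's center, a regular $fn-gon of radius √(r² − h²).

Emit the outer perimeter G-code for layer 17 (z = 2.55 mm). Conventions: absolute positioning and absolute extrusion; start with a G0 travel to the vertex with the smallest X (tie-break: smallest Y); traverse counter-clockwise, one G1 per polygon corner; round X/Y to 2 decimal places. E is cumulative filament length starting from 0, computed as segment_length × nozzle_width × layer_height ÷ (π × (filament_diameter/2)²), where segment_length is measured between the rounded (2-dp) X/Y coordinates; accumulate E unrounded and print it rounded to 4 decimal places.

G0 X-1.31 Y12.20 Z2.55
G1 X-1.03 Y11.44 E0.0404
G1 X0.37 Y10.26 E0.1318
G1 X2.18 Y9.94 E0.2235
G1 X2.93 Y10.22 E0.2634
G1 X-1.31 Y12.20 E0.4969

At z = 2.55 mm: the cube is present — its section is the full 10.5×20.5 rectangle; the cube at (13, 1.5) is present — its section is the full 21.5×29.5 rectangle; the cube at (13, 11.5) is present — its section is the full 8×22.5 rectangle; Subtracting the remaining from the first: starting from the 10.5×20.5 cube, the 21.5×29.5 cube at (13, 1.5) misses the remaining region (no effect); the 8×22.5 cube at (13, 11.5) misses the remaining region (no effect) — 1 connected region; the r=6.5 sphere at (13, 4) contributes a regular 12-gon of circumradius √(6.5²−5.45²) = 3.542; Taking the intersection: the r=6.5 sphere at (13, 4) partially overlaps the result so far; clipping to the common part keeps 3.17 mm² — 1 connected region; (whole slice rotated 65° about Z — lengths, areas and connectivity unchanged). The outline is a single polygon with 5 vertices. Extrusion per mm of travel: 0.8 × 0.15 / (π × 0.875²) = 0.049890. Accumulating E over each segment gives final E = 0.4969.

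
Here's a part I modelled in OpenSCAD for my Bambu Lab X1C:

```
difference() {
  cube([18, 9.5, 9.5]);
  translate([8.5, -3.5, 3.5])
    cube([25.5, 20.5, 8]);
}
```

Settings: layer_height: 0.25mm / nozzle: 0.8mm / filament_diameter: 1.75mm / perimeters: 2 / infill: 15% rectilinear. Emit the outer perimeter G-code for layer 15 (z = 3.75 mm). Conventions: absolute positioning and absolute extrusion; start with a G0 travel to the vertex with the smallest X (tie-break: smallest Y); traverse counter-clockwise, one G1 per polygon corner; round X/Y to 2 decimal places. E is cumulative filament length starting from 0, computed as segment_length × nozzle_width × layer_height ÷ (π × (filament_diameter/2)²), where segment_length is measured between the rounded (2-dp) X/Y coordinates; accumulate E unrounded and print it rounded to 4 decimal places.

G0 X0.00 Y0.00 Z3.75
G1 X8.50 Y0.00 E0.7068
G1 X8.50 Y9.50 E1.4967
G1 X0.00 Y9.50 E2.2035
G1 X0.00 Y0.00 E2.9934

At z = 3.75 mm: the 18×9.5 cube contributes its full rectangle; the cube at (8.5, -3.5) is present — its section is the full 25.5×20.5 rectangle; Subtracting the remaining from the first: starting from the 18×9.5 cube, the 25.5×20.5 cube at (8.5, -3.5) partially overlaps it — only the 90.25 mm² overlap (of its 522.75 mm²) is removed, clipping the outline — 1 connected region. The outline is a single polygon with 4 vertices. Extrusion per mm of travel: 0.8 × 0.25 / (π × 0.875²) = 0.083150. Accumulating E over each segment gives final E = 2.9934.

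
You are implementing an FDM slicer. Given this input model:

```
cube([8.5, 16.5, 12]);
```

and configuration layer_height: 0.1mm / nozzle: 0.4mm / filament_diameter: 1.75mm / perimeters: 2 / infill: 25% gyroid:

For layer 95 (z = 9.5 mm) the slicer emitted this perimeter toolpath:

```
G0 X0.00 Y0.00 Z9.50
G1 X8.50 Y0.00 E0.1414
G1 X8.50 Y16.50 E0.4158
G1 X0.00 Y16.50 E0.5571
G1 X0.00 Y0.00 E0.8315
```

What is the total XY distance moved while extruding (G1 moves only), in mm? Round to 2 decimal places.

Sum the Euclidean lengths of each G1 segment: total = 50.00 mm.

50.00 mm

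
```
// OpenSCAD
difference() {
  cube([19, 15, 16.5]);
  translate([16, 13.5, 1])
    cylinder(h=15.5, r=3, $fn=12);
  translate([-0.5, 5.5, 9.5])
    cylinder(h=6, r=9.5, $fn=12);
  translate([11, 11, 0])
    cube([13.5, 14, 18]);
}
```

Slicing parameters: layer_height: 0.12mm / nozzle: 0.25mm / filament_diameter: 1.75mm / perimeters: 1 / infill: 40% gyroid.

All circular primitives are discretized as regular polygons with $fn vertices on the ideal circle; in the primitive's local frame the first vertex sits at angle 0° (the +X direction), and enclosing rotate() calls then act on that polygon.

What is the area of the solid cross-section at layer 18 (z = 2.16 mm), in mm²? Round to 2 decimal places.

At z = 2.16 mm: the 19×15 cube contributes its full rectangle (area 285.00 mm²); the r=3 cylinder at (16, 13.5) contributes a regular 12-gon of circumradius 3 (area = (12/2)·3.000²·sin(360°/12) = 27.00 mm²); the cylinder at (-0.5, 5.5) is absent (z outside [9.5, 15.5]); the cube at (11, 11) is present — its section is the full 13.5×14 rectangle (area 189.00 mm²); After the difference (first − rest): starting from the 19×15 cube (285.00 mm²), the r=3 cylinder at (16, 13.5) partially overlaps it — only the 21.90 mm² overlap (of its 27.00 mm²) is removed, clipping the outline; the 13.5×14 cube at (11, 11) partially overlaps it — only the 11.01 mm² overlap (of its 189.00 mm²) is removed, clipping the outline — area = 252.09 mm². Overall, the cross-section is a single solid region. Net area = 252.09 mm².

252.09 mm²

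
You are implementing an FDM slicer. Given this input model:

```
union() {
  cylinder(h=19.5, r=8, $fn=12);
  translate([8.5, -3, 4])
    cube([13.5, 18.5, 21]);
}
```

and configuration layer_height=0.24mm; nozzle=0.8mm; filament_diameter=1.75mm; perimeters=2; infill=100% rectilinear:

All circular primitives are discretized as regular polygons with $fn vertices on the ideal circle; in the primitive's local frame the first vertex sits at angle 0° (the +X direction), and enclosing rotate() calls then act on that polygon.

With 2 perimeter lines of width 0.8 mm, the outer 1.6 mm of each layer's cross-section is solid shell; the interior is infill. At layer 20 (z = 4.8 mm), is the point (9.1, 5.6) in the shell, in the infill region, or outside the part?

At z = 4.8 mm: the r=8 cylinder gives a regular 12-gon of circumradius 8 (constant along its height); the 13.5×18.5 cube at (8.5, -3) contributes its full rectangle; Merging all regions: the 2 present regions are separate (no shared area or edge), so areas and boundary lengths simply add and each stays a separate island — 2 connected regions. Overall, the cross-section has 2 separate islands. The nearest boundary edge runs (8.50, -3.00)→(8.50, 15.50); distance from the point to it = 0.60 mm. (Shell/infill is judged within the island containing the point — the largest one.) The point is inside the cross-section, 0.60 mm from the nearest boundary — within the 1.6 mm shell band (2 × 0.8).

shell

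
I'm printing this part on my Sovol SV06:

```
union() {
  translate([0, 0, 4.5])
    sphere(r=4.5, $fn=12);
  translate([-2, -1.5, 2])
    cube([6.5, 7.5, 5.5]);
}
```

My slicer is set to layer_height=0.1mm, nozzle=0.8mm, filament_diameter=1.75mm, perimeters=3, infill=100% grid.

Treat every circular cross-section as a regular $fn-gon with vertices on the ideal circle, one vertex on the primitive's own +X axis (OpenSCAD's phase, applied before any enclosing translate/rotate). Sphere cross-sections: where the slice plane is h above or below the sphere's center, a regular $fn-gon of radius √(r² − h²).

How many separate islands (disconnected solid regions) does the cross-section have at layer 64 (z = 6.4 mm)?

1

At z = 6.4 mm: the r=4.5 sphere contributes a regular 12-gon of circumradius √(4.5²−1.9²) = 4.079; the 6.5×7.5 cube at (-2, -1.5) contributes its full rectangle; Taking the union: the regions partially overlap (shared area 28.92 mm²), so overlapping operands fuse into one piece — 1 connected region. Overall, the cross-section is a single solid region. Island count = 1.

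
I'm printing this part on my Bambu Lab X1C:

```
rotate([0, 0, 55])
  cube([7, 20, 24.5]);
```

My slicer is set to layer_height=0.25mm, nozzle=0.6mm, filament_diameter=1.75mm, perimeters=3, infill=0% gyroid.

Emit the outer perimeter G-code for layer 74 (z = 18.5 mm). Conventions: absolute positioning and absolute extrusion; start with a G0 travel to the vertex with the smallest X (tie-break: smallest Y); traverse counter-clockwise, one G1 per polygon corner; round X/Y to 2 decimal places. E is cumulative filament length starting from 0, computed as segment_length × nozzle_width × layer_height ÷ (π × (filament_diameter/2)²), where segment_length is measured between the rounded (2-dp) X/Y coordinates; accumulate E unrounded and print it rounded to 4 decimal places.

At z = 18.5 mm: the 7×20 cube contributes its full rectangle; (rotated 55° about Z; rotation is an isometry so areas/perimeters/island counts are preserved). The outline is a single polygon with 4 vertices. Extrusion per mm of travel: 0.6 × 0.25 / (π × 0.875²) = 0.062363. Accumulating E over each segment gives final E = 3.3681.

G0 X-16.38 Y11.47 Z18.50
G1 X0.00 Y0.00 E1.2470
G1 X4.02 Y5.73 E1.6836
G1 X-12.37 Y17.21 E2.9315
G1 X-16.38 Y11.47 E3.3681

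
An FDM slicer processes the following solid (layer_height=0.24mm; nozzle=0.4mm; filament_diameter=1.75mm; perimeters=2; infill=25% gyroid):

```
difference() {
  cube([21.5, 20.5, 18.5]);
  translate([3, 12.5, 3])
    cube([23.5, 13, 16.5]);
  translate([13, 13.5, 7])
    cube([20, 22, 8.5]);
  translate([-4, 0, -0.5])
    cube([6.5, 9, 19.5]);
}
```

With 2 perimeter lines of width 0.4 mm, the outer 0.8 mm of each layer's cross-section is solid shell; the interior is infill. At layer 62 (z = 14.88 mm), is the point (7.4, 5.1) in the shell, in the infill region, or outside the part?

infill

At z = 14.88 mm: the cube (footprint 21.5×20.5) is included at this height; the cube at (3, 12.5) is present — its section is the full 23.5×13 rectangle; the cube at (13, 13.5) is present — its section is the full 20×22 rectangle; the cube at (-4, 0) (footprint 6.5×9) is included at this height; After the difference (first − rest): starting from the 21.5×20.5 cube, the 23.5×13 cube at (3, 12.5) partially overlaps it — only the 148.00 mm² overlap (of its 305.50 mm²) is removed, clipping the outline; the 20×22 cube at (13, 13.5) misses the remaining region (no effect); the 6.5×9 cube at (-4, 0) partially overlaps it — only the 22.50 mm² overlap (of its 58.50 mm²) is removed, clipping the outline — 1 connected region. Overall, the cross-section is a single solid region. The nearest boundary edge runs (2.50, 0.00)→(2.50, 9.00); distance from the point to it = 4.90 mm. The point is inside the cross-section and 4.90 mm from the nearest boundary — more than the 0.8 mm shell width (2 × 0.4), so it's in the infill interior.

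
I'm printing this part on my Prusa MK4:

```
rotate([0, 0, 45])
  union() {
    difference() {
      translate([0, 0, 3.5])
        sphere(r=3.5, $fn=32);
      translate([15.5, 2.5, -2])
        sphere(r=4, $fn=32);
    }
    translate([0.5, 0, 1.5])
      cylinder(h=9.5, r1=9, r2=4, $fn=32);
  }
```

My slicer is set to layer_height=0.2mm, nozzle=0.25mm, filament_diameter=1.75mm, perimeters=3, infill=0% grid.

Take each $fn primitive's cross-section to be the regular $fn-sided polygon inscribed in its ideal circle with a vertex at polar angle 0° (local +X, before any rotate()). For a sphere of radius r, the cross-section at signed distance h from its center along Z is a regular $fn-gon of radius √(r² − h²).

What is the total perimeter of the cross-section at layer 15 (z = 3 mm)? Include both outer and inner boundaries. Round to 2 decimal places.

At z = 3 mm: the r=3.5 sphere contributes a regular 32-gon of circumradius √(3.5²−0.5²) = 3.464 (perimeter = 2·32·3.464·sin(180°/32) = 21.73 mm); the sphere at (15.5, 2.5) does not reach this height (|z−center|=5.000 > r=4); Subtracting the remaining from the first: none of the subtracted shapes is present at this height, so the r=3.5 sphere is unchanged — boundary = 21.73 mm; the cone at (0.5, 0) contributes a regular 32-gon of circumradius 8.211 (interpolated between r1=9 and r2=4 at t=0.158) (perimeter = 2·32·8.211·sin(180°/32) = 51.51 mm); Merging all regions: that combined region lies entirely inside the cone at (0.5, 0), so the union is just the cone at (0.5, 0) — boundary = 51.51 mm; (rotated 45° about Z; rotation is an isometry so areas/perimeters/island counts are preserved). Overall, the cross-section is a single solid region. Total boundary length (outer) = 51.51 mm.

51.51 mm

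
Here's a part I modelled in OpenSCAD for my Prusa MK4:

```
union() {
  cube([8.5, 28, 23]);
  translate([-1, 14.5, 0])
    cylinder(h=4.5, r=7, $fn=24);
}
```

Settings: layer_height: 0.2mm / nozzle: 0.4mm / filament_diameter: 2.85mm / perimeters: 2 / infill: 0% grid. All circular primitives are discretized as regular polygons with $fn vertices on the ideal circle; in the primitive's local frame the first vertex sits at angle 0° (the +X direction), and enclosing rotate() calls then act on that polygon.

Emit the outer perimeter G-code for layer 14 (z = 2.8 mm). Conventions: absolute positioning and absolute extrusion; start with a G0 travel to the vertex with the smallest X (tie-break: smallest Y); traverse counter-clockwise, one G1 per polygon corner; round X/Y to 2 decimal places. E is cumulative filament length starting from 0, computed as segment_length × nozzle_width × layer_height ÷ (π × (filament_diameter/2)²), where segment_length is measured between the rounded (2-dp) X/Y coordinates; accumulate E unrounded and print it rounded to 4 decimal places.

G0 X-8.00 Y14.50 Z2.80
G1 X-7.76 Y12.69 E0.0229
G1 X-7.06 Y11.00 E0.0458
G1 X-5.95 Y9.55 E0.0687
G1 X-4.50 Y8.44 E0.0916
G1 X-2.81 Y7.74 E0.1146
G1 X-1.00 Y7.50 E0.1375
G1 X0.00 Y7.63 E0.1501
G1 X0.00 Y0.00 E0.2458
G1 X8.50 Y0.00 E0.3524
G1 X8.50 Y28.00 E0.7035
G1 X0.00 Y28.00 E0.8101
G1 X0.00 Y21.37 E0.8933
G1 X-1.00 Y21.50 E0.9059
G1 X-2.81 Y21.26 E0.9288
G1 X-4.50 Y20.56 E0.9517
G1 X-5.95 Y19.45 E0.9746
G1 X-7.06 Y18.00 E0.9975
G1 X-7.76 Y16.31 E1.0205
G1 X-8.00 Y14.50 E1.0434

At z = 2.8 mm: the cube is present — its section is the full 8.5×28 rectangle; the cylinder at (-1, 14.5): section is a regular 24-gon, circumradius r=7; Taking the union: the regions partially overlap (shared area 62.22 mm²), so overlapping operands fuse into one piece — 1 connected region. The outline is a single polygon with 19 vertices. Extrusion per mm of travel: 0.4 × 0.2 / (π × 1.425²) = 0.012540. Accumulating E over each segment gives final E = 1.0434.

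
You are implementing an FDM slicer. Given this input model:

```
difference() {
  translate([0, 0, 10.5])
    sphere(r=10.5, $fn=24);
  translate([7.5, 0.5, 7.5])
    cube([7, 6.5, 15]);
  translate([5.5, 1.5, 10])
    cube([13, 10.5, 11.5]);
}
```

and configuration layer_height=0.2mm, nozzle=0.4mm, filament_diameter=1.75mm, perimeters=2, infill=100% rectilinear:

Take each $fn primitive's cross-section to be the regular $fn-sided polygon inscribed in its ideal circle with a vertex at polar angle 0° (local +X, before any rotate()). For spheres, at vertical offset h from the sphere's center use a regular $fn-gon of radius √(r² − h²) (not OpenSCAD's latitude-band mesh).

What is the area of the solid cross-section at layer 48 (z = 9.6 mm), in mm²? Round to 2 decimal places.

327.02 mm²

At z = 9.6 mm: the r=10.5 sphere contributes a regular 24-gon of circumradius √(10.5²−0.9²) = 10.461 (area = (24/2)·10.461²·sin(360°/24) = 339.90 mm²); the cube at (7.5, 0.5) is present — its section is the full 7×6.5 rectangle (area 45.50 mm²); the cube at (5.5, 1.5) is absent (z outside [10, 21.5]); After the difference (first − rest): starting from the r=10.5 sphere (339.90 mm²), the 7×6.5 cube at (7.5, 0.5) partially overlaps it — only the 12.88 mm² overlap (of its 45.50 mm²) is removed, clipping the outline — area = 327.02 mm². Overall, the cross-section is a single solid region. Net area = 327.02 mm².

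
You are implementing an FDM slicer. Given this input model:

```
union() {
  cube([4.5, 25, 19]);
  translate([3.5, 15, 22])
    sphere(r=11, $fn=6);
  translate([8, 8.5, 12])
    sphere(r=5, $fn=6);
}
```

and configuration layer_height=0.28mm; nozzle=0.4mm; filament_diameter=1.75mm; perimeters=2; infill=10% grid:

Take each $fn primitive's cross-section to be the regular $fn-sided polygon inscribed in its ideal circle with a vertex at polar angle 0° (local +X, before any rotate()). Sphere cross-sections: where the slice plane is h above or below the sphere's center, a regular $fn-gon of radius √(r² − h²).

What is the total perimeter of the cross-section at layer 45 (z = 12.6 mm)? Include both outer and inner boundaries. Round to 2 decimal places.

75.78 mm

At z = 12.6 mm: the cube is present — its section is the full 4.5×25 rectangle (perimeter 59.00 mm); the r=11 sphere at (3.5, 15) contributes a regular 6-gon of circumradius √(11²−9.4²) = 5.713 (perimeter = 2·6·5.713·sin(180°/6) = 34.28 mm); the r=5 sphere at (8, 8.5) slices to a regular 6-gon of circumradius 4.964 (√(r²−h²) with h=0.6 from center) (perimeter = 2·6·4.964·sin(180°/6) = 29.78 mm); Merging all regions: the regions partially overlap (shared area 53.90 mm²), so the edge portions inside another operand are dropped and the merged outline is re-measured after clipping — boundary = 75.78 mm. Overall, the cross-section is a single solid region. Total boundary length (outer) = 75.78 mm.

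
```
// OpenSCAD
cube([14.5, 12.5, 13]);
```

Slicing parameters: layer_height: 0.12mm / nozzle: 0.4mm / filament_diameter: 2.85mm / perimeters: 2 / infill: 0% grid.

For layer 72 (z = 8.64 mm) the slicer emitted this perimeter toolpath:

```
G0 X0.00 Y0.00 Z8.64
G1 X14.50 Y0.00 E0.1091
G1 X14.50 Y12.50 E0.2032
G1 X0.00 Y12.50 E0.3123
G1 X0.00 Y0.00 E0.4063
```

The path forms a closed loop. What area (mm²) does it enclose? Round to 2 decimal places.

181.25 mm²

Apply the shoelace formula to the sequence of (X, Y) vertices; enclosed area = 181.25 mm².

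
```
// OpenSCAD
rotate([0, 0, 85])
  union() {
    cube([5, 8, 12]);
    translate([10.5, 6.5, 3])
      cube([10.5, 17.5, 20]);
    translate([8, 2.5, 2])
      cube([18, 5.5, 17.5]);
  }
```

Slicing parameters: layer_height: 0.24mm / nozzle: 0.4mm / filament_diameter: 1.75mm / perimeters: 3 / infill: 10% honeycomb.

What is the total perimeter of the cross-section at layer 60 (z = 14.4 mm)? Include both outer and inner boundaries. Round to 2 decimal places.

At z = 14.4 mm: the cube is not intersected at this z (z outside [0, 12]); the cube at (10.5, 6.5) (footprint 10.5×17.5) is included at this height (perimeter 56.00 mm); the cube at (8, 2.5) (footprint 18×5.5) is included at this height (perimeter 47.00 mm); Combining (union): the regions partially overlap (shared area 15.75 mm²), so the edge portions inside another operand are dropped and the merged outline is re-measured after clipping — boundary = 79.00 mm; (whole slice rotated 85° about Z — lengths, areas and connectivity unchanged). Overall, the cross-section is a single solid region. Total boundary length (outer) = 79.00 mm.

79.00 mm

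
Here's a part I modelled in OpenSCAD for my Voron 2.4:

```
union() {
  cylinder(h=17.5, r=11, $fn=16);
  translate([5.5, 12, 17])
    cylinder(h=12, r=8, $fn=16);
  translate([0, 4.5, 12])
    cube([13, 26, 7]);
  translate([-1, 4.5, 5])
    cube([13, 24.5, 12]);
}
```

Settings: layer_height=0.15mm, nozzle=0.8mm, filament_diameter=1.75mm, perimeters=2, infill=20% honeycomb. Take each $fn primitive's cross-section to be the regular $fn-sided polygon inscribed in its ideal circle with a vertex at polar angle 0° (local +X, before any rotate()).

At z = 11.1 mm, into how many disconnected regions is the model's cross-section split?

1

At z = 11.1 mm: the r=11 cylinder contributes a regular 16-gon of circumradius 11; the cylinder at (5.5, 12) is not intersected at this z (z outside [17, 29]); the cube at (0, 4.5) is not intersected at this z (z outside [12, 19]); the 13×24.5 cube at (-1, 4.5) contributes its full rectangle; Taking the union: the regions partially overlap (shared area 51.54 mm²), so overlapping operands fuse into one piece — 1 connected region. The result has 1 disconnected region.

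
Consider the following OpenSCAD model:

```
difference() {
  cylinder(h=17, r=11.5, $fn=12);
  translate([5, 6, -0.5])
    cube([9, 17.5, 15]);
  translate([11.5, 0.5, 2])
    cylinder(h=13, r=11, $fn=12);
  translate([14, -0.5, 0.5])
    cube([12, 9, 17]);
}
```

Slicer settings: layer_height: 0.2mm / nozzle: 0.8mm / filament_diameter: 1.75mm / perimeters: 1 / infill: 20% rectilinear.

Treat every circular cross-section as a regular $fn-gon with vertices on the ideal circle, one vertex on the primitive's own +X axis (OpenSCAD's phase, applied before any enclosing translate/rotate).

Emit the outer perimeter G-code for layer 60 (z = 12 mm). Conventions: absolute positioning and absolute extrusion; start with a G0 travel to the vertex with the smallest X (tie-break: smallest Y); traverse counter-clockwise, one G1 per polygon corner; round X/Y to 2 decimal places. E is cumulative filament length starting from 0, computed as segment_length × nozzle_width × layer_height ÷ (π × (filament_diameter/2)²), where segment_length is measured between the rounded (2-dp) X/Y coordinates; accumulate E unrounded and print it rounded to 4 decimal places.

G0 X-11.50 Y0.00 Z12.00
G1 X-9.96 Y-5.75 E0.3960
G1 X-5.75 Y-9.96 E0.7920
G1 X0.00 Y-11.50 E1.1880
G1 X5.75 Y-9.96 E1.5840
G1 X6.54 Y-9.17 E1.6583
G1 X6.00 Y-9.03 E1.6954
G1 X1.97 Y-5.00 E2.0745
G1 X0.50 Y0.50 E2.4532
G1 X1.97 Y6.00 E2.8319
G1 X5.00 Y9.03 E3.1170
G1 X5.00 Y10.16 E3.1921
G1 X0.00 Y11.50 E3.5365
G1 X-5.75 Y9.96 E3.9324
G1 X-9.96 Y5.75 E4.3285
G1 X-11.50 Y0.00 E4.7245

At z = 12 mm: the r=11.5 cylinder gives a regular 12-gon of circumradius 11.5 (constant along its height); the cube at (5, 6) (footprint 9×17.5) is included at this height; the cylinder at (11.5, 0.5): section is a regular 12-gon, circumradius r=11; the cube at (14, -0.5) (footprint 12×9) is included at this height; After the difference (first − rest): starting from the r=11.5 cylinder, the 9×17.5 cube at (5, 6) partially overlaps it — only the 10.88 mm² overlap (of its 157.50 mm²) is removed, clipping the outline; the r=11 cylinder at (11.5, 0.5) partially overlaps it — only the 128.08 mm² overlap (of its 363.00 mm²) is removed, clipping the outline; the 12×9 cube at (14, -0.5) misses the remaining region (no effect) — 1 connected region. The outline is a single polygon with 15 vertices. Extrusion per mm of travel: 0.8 × 0.2 / (π × 0.875²) = 0.066520. Accumulating E over each segment gives final E = 4.7245.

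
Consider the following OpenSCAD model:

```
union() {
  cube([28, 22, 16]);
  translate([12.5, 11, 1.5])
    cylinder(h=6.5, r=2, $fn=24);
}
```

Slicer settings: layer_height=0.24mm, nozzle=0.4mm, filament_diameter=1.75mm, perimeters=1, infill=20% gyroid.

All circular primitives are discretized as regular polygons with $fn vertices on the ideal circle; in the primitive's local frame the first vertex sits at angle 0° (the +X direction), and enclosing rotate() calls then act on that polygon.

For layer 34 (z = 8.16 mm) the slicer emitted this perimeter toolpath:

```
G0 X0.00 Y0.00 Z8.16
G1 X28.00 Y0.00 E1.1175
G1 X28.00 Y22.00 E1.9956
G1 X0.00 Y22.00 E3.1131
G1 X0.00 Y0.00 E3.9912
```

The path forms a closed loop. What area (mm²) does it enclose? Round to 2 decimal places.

616.00 mm²

Apply the shoelace formula to the sequence of (X, Y) vertices; enclosed area = 616.00 mm².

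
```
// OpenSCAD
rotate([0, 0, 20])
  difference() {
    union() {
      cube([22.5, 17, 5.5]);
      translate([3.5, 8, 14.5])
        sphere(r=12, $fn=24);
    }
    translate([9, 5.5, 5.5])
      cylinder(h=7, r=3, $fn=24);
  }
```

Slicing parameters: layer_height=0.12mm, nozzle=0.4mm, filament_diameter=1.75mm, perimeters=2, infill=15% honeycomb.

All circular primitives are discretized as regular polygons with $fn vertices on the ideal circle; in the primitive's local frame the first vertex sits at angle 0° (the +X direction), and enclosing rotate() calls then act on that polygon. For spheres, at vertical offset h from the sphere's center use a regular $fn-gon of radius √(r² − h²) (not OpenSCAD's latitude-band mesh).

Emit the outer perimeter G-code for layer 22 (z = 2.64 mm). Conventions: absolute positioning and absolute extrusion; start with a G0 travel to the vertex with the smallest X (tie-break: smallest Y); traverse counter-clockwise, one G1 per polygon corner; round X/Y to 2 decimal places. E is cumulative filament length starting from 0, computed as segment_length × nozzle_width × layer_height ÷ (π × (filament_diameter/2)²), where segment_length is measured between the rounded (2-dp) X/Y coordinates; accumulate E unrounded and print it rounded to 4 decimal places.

At z = 2.64 mm: the cube is present — its section is the full 22.5×17 rectangle; the sphere at (3.5, 8): section is a regular 24-gon, circumradius = √(r²−h²) = √(12²−11.86²) = 1.828; Taking the union: the r=12 sphere at (3.5, 8) lies entirely inside the 22.5×17 cube, so the union is just the 22.5×17 cube — 1 connected region; the cylinder at (9, 5.5) does not reach this height (z outside [5.5, 12.5]); Taking the first minus the rest: none of the subtracted shapes is present at this height, so the result so far is unchanged — 1 connected region; (rotated 20° about Z; rotation is an isometry so areas/perimeters/island counts are preserved). The outline is a single polygon with 4 vertices. Extrusion per mm of travel: 0.4 × 0.12 / (π × 0.875²) = 0.019956. Accumulating E over each segment gives final E = 1.5762.

G0 X-5.81 Y15.97 Z2.64
G1 X0.00 Y0.00 E0.3391
G1 X21.14 Y7.70 E0.7881
G1 X15.33 Y23.67 E1.1273
G1 X-5.81 Y15.97 E1.5762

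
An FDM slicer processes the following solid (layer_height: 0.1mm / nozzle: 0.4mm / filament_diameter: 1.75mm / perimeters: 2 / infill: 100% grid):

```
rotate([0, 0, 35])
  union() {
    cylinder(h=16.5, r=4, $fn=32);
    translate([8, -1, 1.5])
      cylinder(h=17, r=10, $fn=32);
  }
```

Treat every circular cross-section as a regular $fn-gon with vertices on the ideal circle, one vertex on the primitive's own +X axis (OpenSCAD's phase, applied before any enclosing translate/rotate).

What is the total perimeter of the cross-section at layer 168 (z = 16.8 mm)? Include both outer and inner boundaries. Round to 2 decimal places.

At z = 16.8 mm: the cylinder is absent (z outside [0, 16.5]); the cylinder at (8, -1): section is a regular 32-gon, circumradius r=10 (perimeter = 2·32·10.000·sin(180°/32) = 62.73 mm); Combining (union): only the r=10 cylinder at (8, -1) is present, so the union is just that shape — boundary = 62.73 mm; (whole slice rotated 35° about Z — lengths, areas and connectivity unchanged). Overall, the cross-section is a single solid region. Total boundary length (outer) = 62.73 mm.

62.73 mm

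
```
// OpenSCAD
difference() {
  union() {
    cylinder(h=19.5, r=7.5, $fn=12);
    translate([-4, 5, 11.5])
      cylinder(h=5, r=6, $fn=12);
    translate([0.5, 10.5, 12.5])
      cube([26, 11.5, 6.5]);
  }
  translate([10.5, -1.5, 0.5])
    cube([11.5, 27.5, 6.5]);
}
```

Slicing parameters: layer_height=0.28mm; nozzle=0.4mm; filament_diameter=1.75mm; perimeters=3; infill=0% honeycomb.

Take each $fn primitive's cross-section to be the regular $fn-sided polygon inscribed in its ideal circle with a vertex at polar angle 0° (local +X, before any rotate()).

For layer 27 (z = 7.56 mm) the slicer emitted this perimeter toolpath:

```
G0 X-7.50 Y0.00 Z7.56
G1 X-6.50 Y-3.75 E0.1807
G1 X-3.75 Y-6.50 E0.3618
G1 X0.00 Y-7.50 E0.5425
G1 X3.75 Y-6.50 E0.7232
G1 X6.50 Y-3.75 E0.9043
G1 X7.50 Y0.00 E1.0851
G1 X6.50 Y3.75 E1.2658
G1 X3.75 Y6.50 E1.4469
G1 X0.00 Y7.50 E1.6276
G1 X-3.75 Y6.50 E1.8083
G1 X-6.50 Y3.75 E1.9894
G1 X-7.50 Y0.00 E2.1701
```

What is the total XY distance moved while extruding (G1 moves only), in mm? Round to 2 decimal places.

Sum the Euclidean lengths of each G1 segment: total = 46.60 mm.

46.60 mm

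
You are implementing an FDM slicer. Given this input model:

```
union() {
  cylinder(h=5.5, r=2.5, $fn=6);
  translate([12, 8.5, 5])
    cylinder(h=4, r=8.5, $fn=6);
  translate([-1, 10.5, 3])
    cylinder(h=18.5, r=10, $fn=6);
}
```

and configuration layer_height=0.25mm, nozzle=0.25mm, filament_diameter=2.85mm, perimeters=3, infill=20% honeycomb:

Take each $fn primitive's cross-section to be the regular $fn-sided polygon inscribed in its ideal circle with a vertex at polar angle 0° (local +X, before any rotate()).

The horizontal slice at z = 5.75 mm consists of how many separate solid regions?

1

At z = 5.75 mm: the cylinder does not reach this height (z outside [0, 5.5]); the cylinder at (12, 8.5): section is a regular 6-gon, circumradius r=8.5; the cylinder at (-1, 10.5): section is a regular 6-gon, circumradius r=10; Taking the union: the regions partially overlap (shared area 25.04 mm²), so overlapping operands fuse into one piece — 1 connected region. The result has 1 disconnected region.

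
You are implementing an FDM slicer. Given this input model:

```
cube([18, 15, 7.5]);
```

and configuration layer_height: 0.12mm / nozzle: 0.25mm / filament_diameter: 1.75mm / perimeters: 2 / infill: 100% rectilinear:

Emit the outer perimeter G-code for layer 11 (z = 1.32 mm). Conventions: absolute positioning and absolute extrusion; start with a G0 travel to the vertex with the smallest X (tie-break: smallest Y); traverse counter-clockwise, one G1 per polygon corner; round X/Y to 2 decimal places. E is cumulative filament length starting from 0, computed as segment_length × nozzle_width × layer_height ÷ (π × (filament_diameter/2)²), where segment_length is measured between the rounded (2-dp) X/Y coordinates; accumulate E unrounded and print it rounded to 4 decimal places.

At z = 1.32 mm: the cube (footprint 18×15) is included at this height. The outline is a single polygon with 4 vertices. Extrusion per mm of travel: 0.25 × 0.12 / (π × 0.875²) = 0.012473. Accumulating E over each segment gives final E = 0.8232.

G0 X0.00 Y0.00 Z1.32
G1 X18.00 Y0.00 E0.2245
G1 X18.00 Y15.00 E0.4116
G1 X0.00 Y15.00 E0.6361
G1 X0.00 Y0.00 E0.8232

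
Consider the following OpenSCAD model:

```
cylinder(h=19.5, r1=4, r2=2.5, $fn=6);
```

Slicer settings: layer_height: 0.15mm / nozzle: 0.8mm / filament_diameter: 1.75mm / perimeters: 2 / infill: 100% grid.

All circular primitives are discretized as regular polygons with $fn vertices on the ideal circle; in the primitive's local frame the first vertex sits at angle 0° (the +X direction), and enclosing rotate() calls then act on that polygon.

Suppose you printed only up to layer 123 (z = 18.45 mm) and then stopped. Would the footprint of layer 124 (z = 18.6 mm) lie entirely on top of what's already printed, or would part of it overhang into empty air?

Compare the two slices. At z = 18.45: the cone contributes a regular 6-gon of circumradius 2.581 (interpolated between r1=4 and r2=2.5 at t=0.946) (area = (6/2)·2.581²·sin(360°/6) = 17.30 mm²). At z = 18.6: the cone (r1=4→r2=2.5) has section circumradius 2.569 here — a regular 6-gon (area = (6/2)·2.569²·sin(360°/6) = 17.15 mm²). Checking containment: the cross-section at z = 18.6 is a subset of the cross-section at z = 18.45.

entirely on top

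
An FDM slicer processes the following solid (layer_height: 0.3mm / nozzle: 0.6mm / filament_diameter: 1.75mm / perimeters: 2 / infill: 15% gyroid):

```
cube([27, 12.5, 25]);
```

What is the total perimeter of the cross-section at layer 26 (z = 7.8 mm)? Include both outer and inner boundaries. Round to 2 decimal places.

At z = 7.8 mm: the 27×12.5 cube contributes its full rectangle (perimeter 79.00 mm). Overall, the cross-section is a single solid region. Total boundary length (outer) = 79.00 mm.

79.00 mm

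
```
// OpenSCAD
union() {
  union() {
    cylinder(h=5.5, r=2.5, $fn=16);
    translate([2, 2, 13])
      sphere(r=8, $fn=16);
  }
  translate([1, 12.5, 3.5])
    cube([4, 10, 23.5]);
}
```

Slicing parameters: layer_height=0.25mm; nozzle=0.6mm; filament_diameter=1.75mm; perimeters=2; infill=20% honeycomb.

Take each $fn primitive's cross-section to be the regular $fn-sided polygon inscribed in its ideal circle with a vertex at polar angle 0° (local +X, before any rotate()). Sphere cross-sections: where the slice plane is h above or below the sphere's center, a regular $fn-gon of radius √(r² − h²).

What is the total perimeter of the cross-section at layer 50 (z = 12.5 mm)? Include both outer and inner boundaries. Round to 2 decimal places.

77.85 mm

At z = 12.5 mm: the cylinder does not reach this height (z outside [0, 5.5]); the sphere at (2, 2): section is a regular 16-gon, circumradius = √(r²−h²) = √(8²−0.5²) = 7.984 (perimeter = 2·16·7.984·sin(180°/16) = 49.85 mm); Taking the union: only the r=8 sphere at (2, 2) is present, so the union is just that shape — boundary = 49.85 mm; the 4×10 cube at (1, 12.5) contributes its full rectangle (perimeter 28.00 mm); Merging all regions: the 2 present regions are separate (no shared area or edge), so areas and boundary lengths simply add and each stays a separate island — boundary = 77.85 mm. Overall, the cross-section has 2 separate islands. Total boundary length (outer) = 77.85 mm.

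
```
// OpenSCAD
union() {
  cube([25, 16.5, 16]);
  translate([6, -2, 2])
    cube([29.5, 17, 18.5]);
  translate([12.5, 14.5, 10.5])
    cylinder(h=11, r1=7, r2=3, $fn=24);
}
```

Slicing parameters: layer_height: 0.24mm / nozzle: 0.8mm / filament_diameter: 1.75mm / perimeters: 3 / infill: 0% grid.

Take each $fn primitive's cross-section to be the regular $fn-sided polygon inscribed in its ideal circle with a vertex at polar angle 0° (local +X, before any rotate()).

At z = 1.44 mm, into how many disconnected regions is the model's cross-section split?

At z = 1.44 mm: the cube (footprint 25×16.5) is included at this height; the cube at (6, -2) is not intersected at this z (z outside [2, 20.5]); the cone at (12.5, 14.5) does not reach this height (z outside [10.5, 21.5]); Taking the union: only the 25×16.5 cube is present, so the union is just that shape — 1 connected region. The result has 1 disconnected region.

1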